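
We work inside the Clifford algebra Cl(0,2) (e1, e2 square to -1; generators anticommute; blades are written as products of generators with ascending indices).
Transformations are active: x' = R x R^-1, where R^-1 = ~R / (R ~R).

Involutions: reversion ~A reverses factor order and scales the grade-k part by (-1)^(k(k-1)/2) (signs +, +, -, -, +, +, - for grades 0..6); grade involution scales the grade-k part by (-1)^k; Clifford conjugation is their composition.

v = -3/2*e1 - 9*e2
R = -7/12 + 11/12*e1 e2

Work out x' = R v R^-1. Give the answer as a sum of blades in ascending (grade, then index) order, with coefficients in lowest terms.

~R = -7/12 - 11/12*e1 e2, and R ~R = 85/72, so R^-1 = ~R / (85/72).
R v = 73/8*e1 + 31/8*e2
Answer: -639/85*e1 + 879/170*e2


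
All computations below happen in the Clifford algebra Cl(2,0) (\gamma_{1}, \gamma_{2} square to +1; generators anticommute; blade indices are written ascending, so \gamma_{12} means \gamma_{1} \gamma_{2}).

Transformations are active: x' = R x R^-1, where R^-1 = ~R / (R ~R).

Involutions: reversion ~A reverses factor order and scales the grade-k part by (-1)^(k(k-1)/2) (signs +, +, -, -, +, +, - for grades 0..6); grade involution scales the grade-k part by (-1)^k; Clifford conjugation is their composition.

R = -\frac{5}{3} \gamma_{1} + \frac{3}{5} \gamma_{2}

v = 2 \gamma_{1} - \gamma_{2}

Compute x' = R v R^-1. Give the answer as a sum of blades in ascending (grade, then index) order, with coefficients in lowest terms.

~R = -\frac{5}{3} \gamma_{1} + \frac{3}{5} \gamma_{2}, and R ~R = \frac{706}{225}, so R^-1 = ~R / (\frac{706}{225}).
R v = -\frac{59}{15} + \frac{7}{15} \gamma_{12}
Answer: \frac{769}{353} \gamma_{1} - \frac{178}{353} \gamma_{2}


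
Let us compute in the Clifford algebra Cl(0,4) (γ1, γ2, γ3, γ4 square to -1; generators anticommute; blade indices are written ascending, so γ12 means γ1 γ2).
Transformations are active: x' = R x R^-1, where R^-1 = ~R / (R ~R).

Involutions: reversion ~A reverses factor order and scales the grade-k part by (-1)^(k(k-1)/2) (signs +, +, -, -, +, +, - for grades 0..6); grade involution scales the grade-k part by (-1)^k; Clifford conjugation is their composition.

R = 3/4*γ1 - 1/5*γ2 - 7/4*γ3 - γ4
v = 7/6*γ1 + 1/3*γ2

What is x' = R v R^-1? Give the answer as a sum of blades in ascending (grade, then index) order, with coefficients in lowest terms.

~R = 3/4*γ1 - 1/5*γ2 - 7/4*γ3 - γ4, and R ~R = -933/200, so R^-1 = ~R / (-933/200).
R v = -97/120 + 29/60*γ12 + 49/24*γ13 + 7/6*γ14 + 7/12*γ23 + 1/3*γ24
Answer: -282/311*γ1 - 1127/2799*γ2 - 3395/5598*γ3 - 970/2799*γ4


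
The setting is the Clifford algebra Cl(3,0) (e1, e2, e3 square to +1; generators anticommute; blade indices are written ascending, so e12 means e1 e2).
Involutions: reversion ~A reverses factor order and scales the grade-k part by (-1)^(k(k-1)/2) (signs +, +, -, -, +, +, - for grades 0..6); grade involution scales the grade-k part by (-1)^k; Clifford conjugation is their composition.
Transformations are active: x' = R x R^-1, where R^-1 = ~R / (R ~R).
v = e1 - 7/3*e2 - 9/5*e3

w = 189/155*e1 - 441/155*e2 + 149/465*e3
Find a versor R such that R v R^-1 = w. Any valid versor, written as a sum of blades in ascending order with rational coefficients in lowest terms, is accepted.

Key observation: q(v) = q(w) = 2179/225 (sandwiches preserve the norm), so R = v + w = 344/155*e1 - 2408/465*e2 - 688/465*e3 works whenever it is invertible — the component of v along it is kept and (v - w)/2 reverses, sending v to w.
Answer: 344/155*e1 - 2408/465*e2 - 688/465*e3


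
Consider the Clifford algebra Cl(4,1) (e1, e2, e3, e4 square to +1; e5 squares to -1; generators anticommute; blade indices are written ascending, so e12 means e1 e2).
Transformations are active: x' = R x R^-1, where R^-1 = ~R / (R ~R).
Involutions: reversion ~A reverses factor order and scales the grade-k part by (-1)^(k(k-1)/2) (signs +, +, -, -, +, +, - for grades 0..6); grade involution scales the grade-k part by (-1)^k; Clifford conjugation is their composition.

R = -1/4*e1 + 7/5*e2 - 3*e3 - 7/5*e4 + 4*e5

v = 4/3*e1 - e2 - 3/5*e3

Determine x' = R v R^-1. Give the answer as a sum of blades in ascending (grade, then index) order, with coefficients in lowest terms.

~R = -1/4*e1 + 7/5*e2 - 3*e3 - 7/5*e4 + 4*e5, and R ~R = -1207/400, so R^-1 = ~R / (-1207/400).
R v = 1/15 - 97/60*e12 + 83/20*e13 + 28/15*e14 - 16/3*e15 - 96/25*e23 - 7/5*e24 + 4*e25 - 21/25*e34 + 12/5*e35
Answer: -1596/1207*e1 + 3397/3621*e2 + 4421/6035*e3 + 224/3621*e4 - 640/3621*e5


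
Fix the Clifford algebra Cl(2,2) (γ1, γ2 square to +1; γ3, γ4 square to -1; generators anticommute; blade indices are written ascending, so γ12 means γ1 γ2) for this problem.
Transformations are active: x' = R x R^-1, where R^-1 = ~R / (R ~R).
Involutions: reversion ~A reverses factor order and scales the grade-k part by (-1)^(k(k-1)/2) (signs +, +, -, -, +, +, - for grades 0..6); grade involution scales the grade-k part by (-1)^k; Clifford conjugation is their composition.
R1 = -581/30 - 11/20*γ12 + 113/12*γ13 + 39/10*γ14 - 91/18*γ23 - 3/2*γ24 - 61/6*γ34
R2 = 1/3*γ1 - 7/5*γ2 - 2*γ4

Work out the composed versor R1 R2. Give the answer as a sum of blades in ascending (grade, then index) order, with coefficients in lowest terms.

Distribute over the terms of R2 (each basis-blade product reordered to ascending indices, repeated generators contracted through their squares):
R1 (1/3*γ1) = -581/90*γ1 + 11/60*γ2 - 113/36*γ3 - 13/10*γ4 - 91/54*γ123 - 1/2*γ124 - 61/18*γ134
R1 (-7/5*γ2) = 77/100*γ1 + 4067/150*γ2 - 637/90*γ3 - 21/10*γ4 + 791/60*γ123 + 273/50*γ124 + 427/30*γ234
R1 (-2*γ4) = 39/5*γ1 - 3*γ2 - 61/3*γ3 + 581/15*γ4 + 11/10*γ124 - 113/6*γ134 + 91/9*γ234
Summing the partial products and collecting blades:
Answer: 1903/900*γ1 + 7289/300*γ2 - 611/20*γ3 + 106/3*γ4 + 6209/540*γ123 + 303/50*γ124 - 200/9*γ134 + 2191/90*γ234


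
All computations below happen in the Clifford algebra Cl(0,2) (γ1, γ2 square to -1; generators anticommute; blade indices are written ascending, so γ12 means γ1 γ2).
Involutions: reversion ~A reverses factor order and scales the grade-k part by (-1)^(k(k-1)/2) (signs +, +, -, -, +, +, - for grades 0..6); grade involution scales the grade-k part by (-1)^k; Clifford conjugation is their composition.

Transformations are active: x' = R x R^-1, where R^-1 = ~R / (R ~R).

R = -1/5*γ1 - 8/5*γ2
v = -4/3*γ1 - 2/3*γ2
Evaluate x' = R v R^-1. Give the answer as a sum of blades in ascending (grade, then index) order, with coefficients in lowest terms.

~R = -1/5*γ1 - 8/5*γ2, and R ~R = -13/5, so R^-1 = ~R / (-13/5).
R v = -4/3 - 2*γ12
Answer: 44/39*γ1 - 38/39*γ2


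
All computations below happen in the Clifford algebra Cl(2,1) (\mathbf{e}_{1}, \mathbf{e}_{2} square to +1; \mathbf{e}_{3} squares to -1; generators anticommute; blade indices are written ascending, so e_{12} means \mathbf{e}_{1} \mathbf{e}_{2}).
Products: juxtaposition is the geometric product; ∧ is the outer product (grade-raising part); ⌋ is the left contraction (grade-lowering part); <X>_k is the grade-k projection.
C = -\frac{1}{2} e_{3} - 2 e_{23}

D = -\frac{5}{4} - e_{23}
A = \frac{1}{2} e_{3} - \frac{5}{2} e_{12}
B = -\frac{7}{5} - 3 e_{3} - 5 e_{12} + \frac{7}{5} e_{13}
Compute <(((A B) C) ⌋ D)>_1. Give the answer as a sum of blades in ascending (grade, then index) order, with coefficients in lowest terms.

step 1: -11 + \frac{7}{10} e_{1} - \frac{7}{10} e_{3} + \frac{7}{2} e_{12} + \frac{7}{2} e_{23} + 5 e_{123}
step 2: -\frac{147}{20} - 10 e_{1} + \frac{63}{20} e_{2} + \frac{11}{2} e_{3} + \frac{5}{2} e_{12} - \frac{147}{20} e_{13} + 22 e_{23} - \frac{63}{20} e_{123}
step 3: -\frac{205}{16} - \frac{11}{2} e_{2} - \frac{63}{20} e_{3} + \frac{147}{20} e_{23}
step 4: -\frac{11}{2} e_{2} - \frac{63}{20} e_{3}
Answer: -\frac{11}{2} e_{2} - \frac{63}{20} e_{3}


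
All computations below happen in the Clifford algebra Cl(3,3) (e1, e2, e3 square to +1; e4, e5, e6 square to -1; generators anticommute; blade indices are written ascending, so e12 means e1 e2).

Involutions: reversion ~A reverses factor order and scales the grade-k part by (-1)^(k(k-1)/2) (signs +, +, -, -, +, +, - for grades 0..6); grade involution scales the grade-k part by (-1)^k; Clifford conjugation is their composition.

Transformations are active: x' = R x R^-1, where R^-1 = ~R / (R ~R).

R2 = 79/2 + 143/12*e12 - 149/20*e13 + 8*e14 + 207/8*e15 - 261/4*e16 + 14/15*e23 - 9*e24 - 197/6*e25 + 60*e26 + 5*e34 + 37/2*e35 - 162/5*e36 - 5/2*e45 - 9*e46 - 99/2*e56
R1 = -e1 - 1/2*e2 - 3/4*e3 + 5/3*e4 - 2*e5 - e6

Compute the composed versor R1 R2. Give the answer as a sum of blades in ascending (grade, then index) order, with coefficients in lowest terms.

Distribute over the terms of R1 (each basis-blade product reordered to ascending indices, repeated generators contracted through their squares):
(-e1) R2 = -79/2*e1 - 143/12*e2 + 149/20*e3 - 8*e4 - 207/8*e5 + 261/4*e6 - 14/15*e123 + 9*e124 + 197/6*e125 - 60*e126 - 5*e134 - 37/2*e135 + 162/5*e136 + 5/2*e145 + 9*e146 + 99/2*e156
(-1/2*e2) R2 = 143/24*e1 - 79/4*e2 - 7/15*e3 + 9/2*e4 + 197/12*e5 - 30*e6 - 149/40*e123 + 4*e124 + 207/16*e125 - 261/8*e126 - 5/2*e234 - 37/4*e235 + 81/5*e236 + 5/4*e245 + 9/2*e246 + 99/4*e256
(-3/4*e3) R2 = -447/80*e1 + 7/10*e2 - 237/8*e3 - 15/4*e4 - 111/8*e5 + 243/10*e6 - 143/16*e123 + 6*e134 + 621/32*e135 - 783/16*e136 - 27/4*e234 - 197/8*e235 + 45*e236 + 15/8*e345 + 27/4*e346 + 297/8*e356
(5/3*e4) R2 = 40/3*e1 - 15*e2 + 25/3*e3 + 395/6*e4 + 25/6*e5 + 15*e6 + 715/36*e124 - 149/12*e134 - 345/8*e145 + 435/4*e146 + 14/9*e234 + 985/18*e245 - 100*e246 - 185/6*e345 + 54*e346 - 165/2*e456
(-2*e5) R2 = -207/4*e1 + 197/3*e2 - 37*e3 + 5*e4 - 79*e5 - 99*e6 - 143/6*e125 + 149/10*e135 - 16*e145 - 261/2*e156 - 28/15*e235 + 18*e245 + 120*e256 - 10*e345 - 324/5*e356 - 18*e456
(-e6) R2 = 261/4*e1 - 60*e2 + 162/5*e3 + 9*e4 + 99/2*e5 - 79/2*e6 - 143/12*e126 + 149/20*e136 - 8*e146 - 207/8*e156 - 14/15*e236 + 9*e246 + 197/6*e256 - 5*e346 - 37/2*e356 + 5/2*e456
Summing the partial products and collecting blades:
Answer: -2951/240*e1 - 403/10*e2 - 2269/120*e3 + 871/12*e4 - 146/3*e5 - 1279/20*e6 - 3263/240*e123 + 1183/36*e124 + 351/16*e125 - 2509/24*e126 - 137/12*e134 + 2529/160*e135 - 727/80*e136 - 453/8*e145 + 439/4*e146 - 855/8*e156 - 277/36*e234 - 4289/120*e235 + 904/15*e236 + 2663/36*e245 - 173/2*e246 + 2131/12*e256 - 935/24*e345 + 223/4*e346 - 1847/40*e356 - 98*e456


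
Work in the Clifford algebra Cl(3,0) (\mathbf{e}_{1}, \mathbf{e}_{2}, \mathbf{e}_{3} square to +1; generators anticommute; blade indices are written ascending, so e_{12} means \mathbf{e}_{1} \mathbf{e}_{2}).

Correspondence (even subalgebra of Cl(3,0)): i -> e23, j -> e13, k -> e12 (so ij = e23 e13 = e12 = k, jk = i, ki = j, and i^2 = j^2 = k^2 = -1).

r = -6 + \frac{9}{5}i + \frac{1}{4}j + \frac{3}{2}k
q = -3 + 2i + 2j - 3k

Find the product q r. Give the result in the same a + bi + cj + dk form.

In blades: q = -3 - 3 e_{12} + 2 e_{13} + 2 e_{23}, r = -6 + \frac{3}{2} e_{12} + \frac{1}{4} e_{13} + \frac{9}{5} e_{23}.
Distribute q over r term by term (generator squares from the signature, products reordered to ascending indices): (-3)*r = 18 - \frac{9}{2} e_{12} - \frac{3}{4} e_{13} - \frac{27}{5} e_{23}; (-3 e_{12})*r = \frac{9}{2} + 18 e_{12} - \frac{27}{5} e_{13} + \frac{3}{4} e_{23}; (2 e_{13})*r = -\frac{1}{2} - \frac{18}{5} e_{12} - 12 e_{13} + 3 e_{23}; (2 e_{23})*r = -\frac{18}{5} + \frac{1}{2} e_{12} - 3 e_{13} - 12 e_{23}.
Sum: \frac{92}{5} + \frac{52}{5} e_{12} - \frac{423}{20} e_{13} - \frac{273}{20} e_{23}; translating back through the correspondence:
Answer: \frac{92}{5} - \frac{273}{20}i - \frac{423}{20}j + \frac{52}{5}k


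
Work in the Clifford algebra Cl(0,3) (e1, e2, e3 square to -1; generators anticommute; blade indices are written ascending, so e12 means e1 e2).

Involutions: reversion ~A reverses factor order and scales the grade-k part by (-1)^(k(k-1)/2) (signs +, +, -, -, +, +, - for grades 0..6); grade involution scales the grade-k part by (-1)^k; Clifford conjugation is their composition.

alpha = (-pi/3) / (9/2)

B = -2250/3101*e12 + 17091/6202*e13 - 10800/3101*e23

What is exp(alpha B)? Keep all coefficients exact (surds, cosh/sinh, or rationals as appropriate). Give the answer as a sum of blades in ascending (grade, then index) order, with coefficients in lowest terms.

B^2 term by term: the squares give (-2250/3101)^2*(e12)^2 + (17091/6202)^2*(e13)^2 + (-10800/3101)^2*(e23)^2 = 5062500/9616201*(-1) + 292102281/38464804*(-1) + 116640000/9616201*(-1) = -81/4 (each basis 2-blade squares to minus the product of its generators' squares); cross terms between blades sharing an index anticommute and cancel. So B^2 = -81/4.
B^2 = -81/4 — a negative square means the series sums to a rotation: l = 9/2, alpha*l = -pi/3, so exp(alpha B) = cos(-pi/3) + (sin(-pi/3)/(9/2))*B = 1/2 + (-sqrt(3)/9)*B.
Answer: 1/2 + 250*sqrt(3)/3101*e12 - 1899*sqrt(3)/6202*e13 + 1200*sqrt(3)/3101*e23


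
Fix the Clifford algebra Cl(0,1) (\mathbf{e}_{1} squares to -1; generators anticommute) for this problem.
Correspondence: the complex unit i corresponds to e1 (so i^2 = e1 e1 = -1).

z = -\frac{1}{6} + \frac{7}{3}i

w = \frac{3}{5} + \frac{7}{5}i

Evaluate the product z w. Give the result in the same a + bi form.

In blades: z = -\frac{1}{6} + \frac{7}{3} e_{1}, w = \frac{3}{5} + \frac{7}{5} e_{1}.
Distribute z over w term by term (generator squares from the signature, products reordered to ascending indices): (-\frac{1}{6})*w = -\frac{1}{10} - \frac{7}{30} e_{1}; (\frac{7}{3} e_{1})*w = -\frac{49}{15} + \frac{7}{5} e_{1}.
Sum: -\frac{101}{30} + \frac{7}{6} e_{1}; translating back through the correspondence:
Answer: -\frac{101}{30} + \frac{7}{6}i


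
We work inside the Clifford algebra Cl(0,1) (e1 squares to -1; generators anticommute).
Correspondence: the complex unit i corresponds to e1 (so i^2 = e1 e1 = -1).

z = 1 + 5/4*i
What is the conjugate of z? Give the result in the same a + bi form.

In blades: z = 1 + 5/4*e1.
Conjugation here is Clifford conjugation: the scalar is fixed and the grade-1 and grade-2 blades all flip sign, giving 1 - 5/4*e1; translating back:
Answer: 1 - 5/4*i


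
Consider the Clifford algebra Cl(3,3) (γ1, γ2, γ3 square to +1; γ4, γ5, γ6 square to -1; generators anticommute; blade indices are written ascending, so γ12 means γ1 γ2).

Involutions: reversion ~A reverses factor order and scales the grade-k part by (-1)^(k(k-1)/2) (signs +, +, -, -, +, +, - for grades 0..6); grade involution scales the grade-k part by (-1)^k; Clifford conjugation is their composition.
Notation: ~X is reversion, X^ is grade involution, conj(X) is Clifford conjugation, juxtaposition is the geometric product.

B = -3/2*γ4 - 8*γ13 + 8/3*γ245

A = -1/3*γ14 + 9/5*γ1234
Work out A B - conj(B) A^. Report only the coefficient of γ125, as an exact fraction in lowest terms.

first term: -1/2*γ1 - 72/5*γ24 + 8/3*γ34 + 27/10*γ123 - 8/9*γ125 - 24/5*γ135
second term: -1/2*γ1 + 72/5*γ24 + 8/3*γ34 + 27/10*γ123 + 8/9*γ125 - 24/5*γ135
Answer: -16/9


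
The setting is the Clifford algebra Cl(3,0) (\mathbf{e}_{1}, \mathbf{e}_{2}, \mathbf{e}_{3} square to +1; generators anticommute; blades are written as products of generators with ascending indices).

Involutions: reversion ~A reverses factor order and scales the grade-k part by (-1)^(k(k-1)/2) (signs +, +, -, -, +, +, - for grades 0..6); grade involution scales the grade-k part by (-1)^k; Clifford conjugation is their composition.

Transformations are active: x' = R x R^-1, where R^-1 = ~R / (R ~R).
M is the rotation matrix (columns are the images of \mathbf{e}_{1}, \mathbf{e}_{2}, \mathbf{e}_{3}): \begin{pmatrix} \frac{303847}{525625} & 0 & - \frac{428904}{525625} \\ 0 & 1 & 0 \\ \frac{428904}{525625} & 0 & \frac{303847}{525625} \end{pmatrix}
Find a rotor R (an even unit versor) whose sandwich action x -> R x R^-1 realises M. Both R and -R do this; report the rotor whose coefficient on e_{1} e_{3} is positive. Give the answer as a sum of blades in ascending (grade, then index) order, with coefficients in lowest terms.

Method: write R = a + b12*e_{1} e_{2} + b13*e_{1} e_{3} + b23*e_{2} e_{3} with a^2 + b12^2 + b13^2 + b23^2 = 1 (so R^-1 = ~R). Expanding the columns R e_j ~R gives tr M = 4a^2 - 1 and, from the antisymmetric part, M21 - M12 = -4a*b12, M13 - M31 = 4a*b13, M32 - M23 = -4a*b23.
Here tr M = \frac{1133319}{525625}, so a^2 = (1 + tr M)/4 = \frac{414736}{525625} and a = ±\frac{644}{725}. Taking a = \frac{644}{725}: M21 - M12 = 0, M13 - M31 = -\frac{857808}{525625}, M32 - M23 = 0, giving b12 = 0, b13 = -\frac{333}{725}, b23 = 0, i.e. R = \frac{644}{725} - \frac{333}{725} e_{1} e_{3}.
Its e_{1} e_{3} coefficient is negative, so report the other preimage -R.
Answer: -\frac{644}{725} + \frac{333}{725} e_{1} e_{3}. Recall the cover is two-to-one: with M of trace \frac{1133319}{525625}, both preimages act alike, and the stated e_{1} e_{3} sign chooses the sheet.


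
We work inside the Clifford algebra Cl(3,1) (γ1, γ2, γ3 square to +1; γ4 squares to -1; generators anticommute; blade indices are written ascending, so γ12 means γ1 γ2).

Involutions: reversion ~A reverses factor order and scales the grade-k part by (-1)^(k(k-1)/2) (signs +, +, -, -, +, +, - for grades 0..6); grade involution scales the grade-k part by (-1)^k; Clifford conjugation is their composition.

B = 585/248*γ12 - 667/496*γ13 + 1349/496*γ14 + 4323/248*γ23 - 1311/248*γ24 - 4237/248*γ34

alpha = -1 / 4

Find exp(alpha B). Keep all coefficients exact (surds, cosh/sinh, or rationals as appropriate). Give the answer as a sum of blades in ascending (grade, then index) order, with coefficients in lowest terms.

B^2 term by term: the squares give (585/248)^2*(γ12)^2 + (-667/496)^2*(γ13)^2 + (1349/496)^2*(γ14)^2 + (4323/248)^2*(γ23)^2 + (-1311/248)^2*(γ24)^2 + (-4237/248)^2*(γ34)^2 = 342225/61504*(-1) + 444889/246016*(-1) + 1819801/246016*(+1) + 18688329/61504*(-1) + 1718721/61504*(+1) + 17952169/61504*(+1) = 16 (each basis 2-blade squares to minus the product of its generators' squares); cross terms between blades sharing an index anticommute and cancel; the commuting (index-disjoint) pairs give grade-4 terms 2*c*c'*(blade product), which cancel blade by blade — γ1234: -2478645/30752 - 874437/61504 + 5831727/61504 = 0 — confirming B is simple. So B^2 = 16.
B^2 = 16 — the positive square puts this in the hyperbolic regime; l = 4, alpha*l = -1, so exp(alpha B) = cosh(-1) + (sinh(-1)/4)*B = cosh(1) + (-sinh(1)/4)*B.
Answer: cosh(1) - 585*sinh(1)/992*γ12 + 667*sinh(1)/1984*γ13 - 1349*sinh(1)/1984*γ14 - 4323*sinh(1)/992*γ23 + 1311*sinh(1)/992*γ24 + 4237*sinh(1)/992*γ34


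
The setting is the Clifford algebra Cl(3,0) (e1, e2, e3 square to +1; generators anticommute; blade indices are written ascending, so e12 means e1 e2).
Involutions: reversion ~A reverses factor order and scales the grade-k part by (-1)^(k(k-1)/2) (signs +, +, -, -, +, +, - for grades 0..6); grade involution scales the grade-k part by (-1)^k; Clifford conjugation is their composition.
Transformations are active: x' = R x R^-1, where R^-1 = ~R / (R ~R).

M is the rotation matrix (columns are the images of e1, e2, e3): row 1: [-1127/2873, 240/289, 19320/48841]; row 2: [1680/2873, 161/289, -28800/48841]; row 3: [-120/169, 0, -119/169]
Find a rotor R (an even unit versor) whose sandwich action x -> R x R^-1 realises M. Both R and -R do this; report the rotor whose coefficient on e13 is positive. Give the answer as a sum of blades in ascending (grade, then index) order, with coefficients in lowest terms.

Method: write R = a + b12*e12 + b13*e13 + b23*e23 with a^2 + b12^2 + b13^2 + b23^2 = 1 (so R^-1 = ~R). Expanding the columns R e_j ~R gives tr M = 4a^2 - 1 and, from the antisymmetric part, M21 - M12 = -4a*b12, M13 - M31 = 4a*b13, M32 - M23 = -4a*b23.
Here tr M = -26341/48841, so a^2 = (1 + tr M)/4 = 5625/48841 and a = ±75/221. Taking a = 75/221: M21 - M12 = -12000/48841, M13 - M31 = 54000/48841, M32 - M23 = 28800/48841, giving b12 = 40/221, b13 = 180/221, b23 = -96/221, i.e. R = 75/221 + 40/221*e12 + 180/221*e13 - 96/221*e23.
Its e13 coefficient is already positive.
Answer: 75/221 + 40/221*e12 + 180/221*e13 - 96/221*e23. Why the constraint matters: R and -R act identically through the sandwich — M has trace -26341/48841 either way — so only the sign condition on e13 picks one of the two preimages.


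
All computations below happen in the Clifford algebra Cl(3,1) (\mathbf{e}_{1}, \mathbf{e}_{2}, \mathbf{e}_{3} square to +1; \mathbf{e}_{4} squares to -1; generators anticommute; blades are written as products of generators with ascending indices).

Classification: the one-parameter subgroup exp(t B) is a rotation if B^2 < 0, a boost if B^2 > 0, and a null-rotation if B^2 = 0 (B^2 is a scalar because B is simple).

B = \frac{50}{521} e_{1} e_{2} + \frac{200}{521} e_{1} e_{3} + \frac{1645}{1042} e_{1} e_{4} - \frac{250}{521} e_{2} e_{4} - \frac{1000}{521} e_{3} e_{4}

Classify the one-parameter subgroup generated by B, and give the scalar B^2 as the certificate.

B^2 term by term: the squares give (\frac{50}{521})^2*(e_{1} e_{2})^2 + (\frac{200}{521})^2*(e_{1} e_{3})^2 + (\frac{1645}{1042})^2*(e_{1} e_{4})^2 + (-\frac{250}{521})^2*(e_{2} e_{4})^2 + (-\frac{1000}{521})^2*(e_{3} e_{4})^2 = \frac{2500}{271441}*(-1) + \frac{40000}{271441}*(-1) + \frac{2706025}{1085764}*(+1) + \frac{62500}{271441}*(+1) + \frac{1000000}{271441}*(+1) = \frac{25}{4} (each basis 2-blade squares to minus the product of its generators' squares); cross terms between blades sharing an index anticommute and cancel; the commuting (index-disjoint) pairs give grade-4 terms 2*c*c'*(blade product), which cancel blade by blade — e_{1} e_{2} e_{3} e_{4}: -\frac{100000}{271441} + \frac{100000}{271441} = 0 — confirming B is simple. So B^2 = \frac{25}{4}.
Answer: boost, certificate B^2 = \frac{25}{4}. The class reads off the invariant scalar \frac{25}{4} directly.


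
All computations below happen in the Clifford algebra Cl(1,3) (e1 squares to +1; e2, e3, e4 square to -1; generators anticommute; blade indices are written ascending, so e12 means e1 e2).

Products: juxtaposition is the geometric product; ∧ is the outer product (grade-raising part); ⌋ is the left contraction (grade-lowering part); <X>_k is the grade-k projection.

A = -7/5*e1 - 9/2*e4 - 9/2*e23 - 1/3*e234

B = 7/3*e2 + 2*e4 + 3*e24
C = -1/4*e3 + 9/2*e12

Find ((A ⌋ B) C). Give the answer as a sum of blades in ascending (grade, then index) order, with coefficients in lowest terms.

step 1: 9 - 27/2*e2
step 2: -243/4*e1 - 9/4*e3 + 81/2*e12 + 27/8*e23
Answer: -243/4*e1 - 9/4*e3 + 81/2*e12 + 27/8*e23


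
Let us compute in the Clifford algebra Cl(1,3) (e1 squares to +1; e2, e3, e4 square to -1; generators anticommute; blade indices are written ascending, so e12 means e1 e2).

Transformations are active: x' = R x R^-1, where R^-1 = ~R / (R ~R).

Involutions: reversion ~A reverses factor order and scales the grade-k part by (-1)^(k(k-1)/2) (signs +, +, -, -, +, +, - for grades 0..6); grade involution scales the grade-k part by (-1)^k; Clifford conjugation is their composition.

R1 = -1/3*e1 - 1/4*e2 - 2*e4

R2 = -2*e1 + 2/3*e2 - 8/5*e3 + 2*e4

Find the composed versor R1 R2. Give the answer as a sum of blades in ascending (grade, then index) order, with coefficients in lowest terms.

Distribute over the terms of R1 (each basis-blade product reordered to ascending indices, repeated generators contracted through their squares):
(-1/3*e1) R2 = 2/3 - 2/9*e12 + 8/15*e13 - 2/3*e14
(-1/4*e2) R2 = 1/6 - 1/2*e12 + 2/5*e23 - 1/2*e24
(-2*e4) R2 = 4 - 4*e14 + 4/3*e24 - 16/5*e34
Summing the partial products and collecting blades:
Answer: 29/6 - 13/18*e12 + 8/15*e13 - 14/3*e14 + 2/5*e23 + 5/6*e24 - 16/5*e34


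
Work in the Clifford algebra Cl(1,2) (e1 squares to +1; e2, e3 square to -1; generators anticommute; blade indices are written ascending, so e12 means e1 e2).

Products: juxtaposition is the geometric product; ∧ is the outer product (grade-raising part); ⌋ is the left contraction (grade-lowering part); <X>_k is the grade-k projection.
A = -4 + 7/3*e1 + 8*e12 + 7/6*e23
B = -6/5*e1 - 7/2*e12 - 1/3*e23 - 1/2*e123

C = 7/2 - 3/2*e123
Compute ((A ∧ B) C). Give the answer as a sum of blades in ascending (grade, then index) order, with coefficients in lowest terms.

step 1: 24/5*e1 + 14*e12 + 4/3*e23 - 8/45*e123
step 2: -4/15 + 94/5*e1 - 21*e3 + 49*e12 - 38/15*e23 - 28/45*e123
Answer: -4/15 + 94/5*e1 - 21*e3 + 49*e12 - 38/15*e23 - 28/45*e123


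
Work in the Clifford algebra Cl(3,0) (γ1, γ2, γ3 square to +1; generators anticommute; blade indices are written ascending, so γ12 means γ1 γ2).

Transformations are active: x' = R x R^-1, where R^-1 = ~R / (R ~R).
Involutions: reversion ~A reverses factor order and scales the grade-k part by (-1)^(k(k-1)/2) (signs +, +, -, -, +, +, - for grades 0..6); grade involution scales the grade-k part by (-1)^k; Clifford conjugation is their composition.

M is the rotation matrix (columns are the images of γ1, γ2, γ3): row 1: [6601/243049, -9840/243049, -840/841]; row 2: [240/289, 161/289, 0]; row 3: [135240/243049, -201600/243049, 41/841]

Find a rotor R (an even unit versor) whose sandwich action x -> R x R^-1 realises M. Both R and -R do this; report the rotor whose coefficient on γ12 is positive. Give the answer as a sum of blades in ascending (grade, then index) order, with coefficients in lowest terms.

Method: write R = a + b12*γ12 + b13*γ13 + b23*γ23 with a^2 + b12^2 + b13^2 + b23^2 = 1 (so R^-1 = ~R). Expanding the columns R e_j ~R gives tr M = 4a^2 - 1 and, from the antisymmetric part, M21 - M12 = -4a*b12, M13 - M31 = 4a*b13, M32 - M23 = -4a*b23.
Here tr M = 153851/243049, so a^2 = (1 + tr M)/4 = 99225/243049 and a = ±315/493. Taking a = 315/493: M21 - M12 = 211680/243049, M13 - M31 = -378000/243049, M32 - M23 = -201600/243049, giving b12 = -168/493, b13 = -300/493, b23 = 160/493, i.e. R = 315/493 - 168/493*γ12 - 300/493*γ13 + 160/493*γ23.
Its γ12 coefficient is negative, so report the other preimage -R.
Answer: -315/493 + 168/493*γ12 + 300/493*γ13 - 160/493*γ23. Note: both R and -R realise this M (trace 153851/243049); the covering map identifies them, and the γ12-coefficient sign is the tie-breaker.


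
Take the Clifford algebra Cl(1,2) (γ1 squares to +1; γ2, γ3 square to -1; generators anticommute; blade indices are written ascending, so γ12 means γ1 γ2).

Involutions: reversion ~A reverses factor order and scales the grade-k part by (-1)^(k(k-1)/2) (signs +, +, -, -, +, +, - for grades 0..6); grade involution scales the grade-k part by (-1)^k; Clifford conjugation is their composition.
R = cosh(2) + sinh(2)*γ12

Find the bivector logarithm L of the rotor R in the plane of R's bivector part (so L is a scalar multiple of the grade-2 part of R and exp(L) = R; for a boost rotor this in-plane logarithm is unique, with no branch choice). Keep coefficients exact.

The scalar part of R is cosh(2), which determines |rapidity| via cosh; the sign lives in the bivector part, and pairing them (bivector part over sinh of the rapidity = the plane) gives the unique in-plane L = rapidity * plane.
Concretely: cosh(rapidity) = cosh(2) gives rapidity = ±2, and since rapidity/sinh(rapidity) is even the sign is immaterial: L = (rapidity/sinh(rapidity)) * <R>_2 = (2/sinh(2)) * <R>_2.
Answer: 2*γ12


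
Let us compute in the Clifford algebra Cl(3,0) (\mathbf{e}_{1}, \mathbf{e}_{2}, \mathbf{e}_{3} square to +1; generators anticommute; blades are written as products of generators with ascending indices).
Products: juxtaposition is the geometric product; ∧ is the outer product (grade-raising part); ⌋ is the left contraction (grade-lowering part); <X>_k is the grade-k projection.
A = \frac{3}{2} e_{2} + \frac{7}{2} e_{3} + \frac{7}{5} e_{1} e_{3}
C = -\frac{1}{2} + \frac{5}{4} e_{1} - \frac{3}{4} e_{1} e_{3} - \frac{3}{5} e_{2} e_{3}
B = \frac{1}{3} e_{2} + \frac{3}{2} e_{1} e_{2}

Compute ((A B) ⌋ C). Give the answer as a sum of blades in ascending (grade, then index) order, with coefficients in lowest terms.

step 1: \frac{1}{2} - \frac{9}{4} e_{1} + \frac{14}{15} e_{2} e_{3} + \frac{287}{60} e_{1} e_{2} e_{3}
step 2: -\frac{1001}{400} + \frac{5}{8} e_{1} + \frac{27}{16} e_{3} - \frac{3}{8} e_{1} e_{3} - \frac{3}{10} e_{2} e_{3}
Answer: -\frac{1001}{400} + \frac{5}{8} e_{1} + \frac{27}{16} e_{3} - \frac{3}{8} e_{1} e_{3} - \frac{3}{10} e_{2} e_{3}


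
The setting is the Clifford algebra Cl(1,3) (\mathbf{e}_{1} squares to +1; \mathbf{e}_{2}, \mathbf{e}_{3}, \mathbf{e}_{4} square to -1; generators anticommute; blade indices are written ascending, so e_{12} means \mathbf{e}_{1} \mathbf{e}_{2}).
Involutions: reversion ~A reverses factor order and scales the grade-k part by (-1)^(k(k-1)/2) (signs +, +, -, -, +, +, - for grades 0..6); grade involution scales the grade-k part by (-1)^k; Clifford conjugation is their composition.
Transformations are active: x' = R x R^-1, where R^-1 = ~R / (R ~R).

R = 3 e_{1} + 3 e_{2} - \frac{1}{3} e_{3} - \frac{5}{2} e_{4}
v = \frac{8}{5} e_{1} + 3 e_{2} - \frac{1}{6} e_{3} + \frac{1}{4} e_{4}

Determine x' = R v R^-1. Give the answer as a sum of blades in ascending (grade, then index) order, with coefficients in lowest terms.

~R = 3 e_{1} + 3 e_{2} - \frac{1}{3} e_{3} - \frac{5}{2} e_{4}, and R ~R = -\frac{229}{36}, so R^-1 = ~R / (-\frac{229}{36}).
R v = -\frac{1307}{360} + \frac{21}{5} e_{12} + \frac{1}{30} e_{13} + \frac{19}{4} e_{14} + \frac{1}{2} e_{23} + \frac{33}{4} e_{24} - \frac{1}{2} e_{34}
Answer: \frac{2089}{1145} e_{1} + \frac{486}{1145} e_{2} - \frac{1469}{6870} e_{3} - \frac{2843}{916} e_{4}


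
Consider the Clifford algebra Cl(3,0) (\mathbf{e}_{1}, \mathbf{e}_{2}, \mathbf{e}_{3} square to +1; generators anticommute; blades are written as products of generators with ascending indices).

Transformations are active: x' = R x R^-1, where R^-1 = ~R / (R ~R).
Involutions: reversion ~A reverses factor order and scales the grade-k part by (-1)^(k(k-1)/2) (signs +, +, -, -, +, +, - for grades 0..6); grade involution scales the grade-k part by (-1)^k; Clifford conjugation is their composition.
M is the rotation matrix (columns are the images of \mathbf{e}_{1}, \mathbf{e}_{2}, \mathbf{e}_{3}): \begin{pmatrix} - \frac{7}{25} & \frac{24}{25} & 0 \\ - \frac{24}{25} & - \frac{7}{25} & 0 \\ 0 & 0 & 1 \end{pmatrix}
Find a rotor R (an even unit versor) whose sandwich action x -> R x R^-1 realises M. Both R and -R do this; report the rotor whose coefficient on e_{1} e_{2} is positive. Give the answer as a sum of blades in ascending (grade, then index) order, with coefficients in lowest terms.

Method: write R = a + b12*e_{1} e_{2} + b13*e_{1} e_{3} + b23*e_{2} e_{3} with a^2 + b12^2 + b13^2 + b23^2 = 1 (so R^-1 = ~R). Expanding the columns R e_j ~R gives tr M = 4a^2 - 1 and, from the antisymmetric part, M21 - M12 = -4a*b12, M13 - M31 = 4a*b13, M32 - M23 = -4a*b23.
Here tr M = \frac{11}{25}, so a^2 = (1 + tr M)/4 = \frac{9}{25} and a = ±\frac{3}{5}. Taking a = \frac{3}{5}: M21 - M12 = -\frac{48}{25}, M13 - M31 = 0, M32 - M23 = 0, giving b12 = \frac{4}{5}, b13 = 0, b23 = 0, i.e. R = \frac{3}{5} + \frac{4}{5} e_{1} e_{2}.
Its e_{1} e_{2} coefficient is already positive.
Answer: \frac{3}{5} + \frac{4}{5} e_{1} e_{2}. Key observation: the double cover Spin(3) -> SO(3) sends R and -R to the same matrix (trace \frac{11}{25} here), so the stated sign of the e_{1} e_{2} coefficient is what selects one sheet.


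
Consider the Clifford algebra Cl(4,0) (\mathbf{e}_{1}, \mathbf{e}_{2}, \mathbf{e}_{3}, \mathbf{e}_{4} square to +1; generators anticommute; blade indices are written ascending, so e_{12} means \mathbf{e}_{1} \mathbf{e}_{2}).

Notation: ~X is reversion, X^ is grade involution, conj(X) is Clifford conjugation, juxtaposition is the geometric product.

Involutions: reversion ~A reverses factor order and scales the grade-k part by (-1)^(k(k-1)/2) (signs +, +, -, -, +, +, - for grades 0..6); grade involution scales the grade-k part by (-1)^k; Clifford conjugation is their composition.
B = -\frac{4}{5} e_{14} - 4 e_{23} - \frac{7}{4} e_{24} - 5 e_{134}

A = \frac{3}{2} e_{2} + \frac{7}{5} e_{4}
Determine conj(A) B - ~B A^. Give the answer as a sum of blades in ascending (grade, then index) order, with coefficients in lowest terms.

first term: -\frac{28}{25} e_{1} - \frac{49}{20} e_{2} + 6 e_{3} + \frac{21}{8} e_{4} + 7 e_{13} - \frac{6}{5} e_{124} + \frac{28}{5} e_{234} - \frac{15}{2} e_{1234}
second term: -\frac{28}{25} e_{1} - \frac{49}{20} e_{2} + 6 e_{3} + \frac{21}{8} e_{4} - 7 e_{13} + \frac{6}{5} e_{124} - \frac{28}{5} e_{234} - \frac{15}{2} e_{1234}
Answer: 14 e_{13} - \frac{12}{5} e_{124} + \frac{56}{5} e_{234}


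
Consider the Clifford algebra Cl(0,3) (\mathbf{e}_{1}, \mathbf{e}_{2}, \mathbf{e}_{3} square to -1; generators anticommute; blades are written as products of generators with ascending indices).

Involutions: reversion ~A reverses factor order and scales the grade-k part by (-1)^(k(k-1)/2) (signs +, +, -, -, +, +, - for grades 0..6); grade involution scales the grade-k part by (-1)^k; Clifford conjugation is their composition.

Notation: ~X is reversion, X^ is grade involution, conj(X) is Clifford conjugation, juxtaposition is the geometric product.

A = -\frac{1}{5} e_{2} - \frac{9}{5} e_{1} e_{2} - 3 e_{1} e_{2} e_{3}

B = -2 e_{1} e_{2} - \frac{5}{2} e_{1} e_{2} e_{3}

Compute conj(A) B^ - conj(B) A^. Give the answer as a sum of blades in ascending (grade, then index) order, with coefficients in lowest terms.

first term: -\frac{39}{10} - \frac{2}{5} e_{1} - \frac{21}{2} e_{3} + \frac{1}{2} e_{1} e_{3}
second term: -\frac{39}{10} - \frac{2}{5} e_{1} - \frac{21}{2} e_{3} - \frac{1}{2} e_{1} e_{3}
Answer: e_{1} e_{3}


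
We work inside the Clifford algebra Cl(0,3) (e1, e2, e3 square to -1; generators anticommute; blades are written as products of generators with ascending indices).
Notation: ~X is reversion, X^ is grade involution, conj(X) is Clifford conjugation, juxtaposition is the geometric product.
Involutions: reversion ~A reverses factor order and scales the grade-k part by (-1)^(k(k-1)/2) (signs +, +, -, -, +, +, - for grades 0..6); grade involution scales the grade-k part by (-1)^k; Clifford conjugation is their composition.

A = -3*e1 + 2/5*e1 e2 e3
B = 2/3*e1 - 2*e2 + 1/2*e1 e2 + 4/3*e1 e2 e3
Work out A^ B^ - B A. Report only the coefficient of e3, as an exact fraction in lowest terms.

first term: 38/15 - 3/2*e2 + 1/5*e3 + 6*e1 e2 - 4/5*e1 e3 + 56/15*e2 e3
second term: 38/15 - 3/2*e2 - 1/5*e3 - 6*e1 e2 - 4/5*e1 e3 + 56/15*e2 e3
Answer: 2/5


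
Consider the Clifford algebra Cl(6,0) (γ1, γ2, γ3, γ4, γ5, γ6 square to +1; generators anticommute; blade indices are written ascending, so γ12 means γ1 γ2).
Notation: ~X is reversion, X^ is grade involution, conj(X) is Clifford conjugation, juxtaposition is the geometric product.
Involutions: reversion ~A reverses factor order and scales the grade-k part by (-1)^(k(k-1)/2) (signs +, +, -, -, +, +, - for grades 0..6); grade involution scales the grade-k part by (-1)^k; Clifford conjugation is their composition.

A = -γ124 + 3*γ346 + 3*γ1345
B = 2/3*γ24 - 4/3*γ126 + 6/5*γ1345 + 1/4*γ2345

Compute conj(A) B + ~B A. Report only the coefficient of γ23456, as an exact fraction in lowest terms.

first term: 18/5 + 2/3*γ1 + 3/4*γ12 - 4/3*γ46 - 1/4*γ135 - 18/5*γ156 + 6/5*γ235 + 2*γ236 - 3/4*γ256 - 4*γ1234 + 2*γ1235 - 4*γ23456
second term: 18/5 - 2/3*γ1 - 3/4*γ12 - 4/3*γ46 - 1/4*γ135 - 18/5*γ156 + 6/5*γ235 + 2*γ236 - 3/4*γ256 + 4*γ1234 + 2*γ1235 - 4*γ23456
Answer: -8


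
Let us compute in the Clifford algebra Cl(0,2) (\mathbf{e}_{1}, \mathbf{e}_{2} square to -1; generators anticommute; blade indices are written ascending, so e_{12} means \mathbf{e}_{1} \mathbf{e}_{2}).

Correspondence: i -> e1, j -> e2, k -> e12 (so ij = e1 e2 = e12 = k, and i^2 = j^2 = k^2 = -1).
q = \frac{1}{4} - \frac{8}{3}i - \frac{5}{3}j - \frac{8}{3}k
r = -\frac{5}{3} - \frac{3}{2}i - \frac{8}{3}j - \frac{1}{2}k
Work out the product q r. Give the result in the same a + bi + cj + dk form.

In blades: q = \frac{1}{4} - \frac{8}{3} e_{1} - \frac{5}{3} e_{2} - \frac{8}{3} e_{12}, r = -\frac{5}{3} - \frac{3}{2} e_{1} - \frac{8}{3} e_{2} - \frac{1}{2} e_{12}.
Distribute q over r term by term (generator squares from the signature, products reordered to ascending indices): (\frac{1}{4})*r = -\frac{5}{12} - \frac{3}{8} e_{1} - \frac{2}{3} e_{2} - \frac{1}{8} e_{12}; (-\frac{8}{3} e_{1})*r = -4 + \frac{40}{9} e_{1} - \frac{4}{3} e_{2} + \frac{64}{9} e_{12}; (-\frac{5}{3} e_{2})*r = -\frac{40}{9} + \frac{5}{6} e_{1} + \frac{25}{9} e_{2} - \frac{5}{2} e_{12}; (-\frac{8}{3} e_{12})*r = -\frac{4}{3} - \frac{64}{9} e_{1} + 4 e_{2} + \frac{40}{9} e_{12}.
Sum: -\frac{367}{36} - \frac{53}{24} e_{1} + \frac{43}{9} e_{2} + \frac{643}{72} e_{12}; translating back through the correspondence:
Answer: -\frac{367}{36} - \frac{53}{24}i + \frac{43}{9}j + \frac{643}{72}k


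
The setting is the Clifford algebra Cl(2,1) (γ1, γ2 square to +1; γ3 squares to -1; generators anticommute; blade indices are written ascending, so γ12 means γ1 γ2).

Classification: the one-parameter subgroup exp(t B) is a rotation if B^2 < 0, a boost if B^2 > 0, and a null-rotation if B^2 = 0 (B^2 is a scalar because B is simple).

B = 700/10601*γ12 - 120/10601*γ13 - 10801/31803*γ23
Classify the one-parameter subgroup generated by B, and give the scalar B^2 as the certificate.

B^2 term by term: the squares give (700/10601)^2*(γ12)^2 + (-120/10601)^2*(γ13)^2 + (-10801/31803)^2*(γ23)^2 = 490000/112381201*(-1) + 14400/112381201*(+1) + 116661601/1011430809*(+1) = 1/9 (each basis 2-blade squares to minus the product of its generators' squares); cross terms between blades sharing an index anticommute and cancel. So B^2 = 1/9.
Answer: boost, certificate B^2 = 1/9. Check the certificate: B^2 = 1/9, and that sign is decisive whatever form B takes.


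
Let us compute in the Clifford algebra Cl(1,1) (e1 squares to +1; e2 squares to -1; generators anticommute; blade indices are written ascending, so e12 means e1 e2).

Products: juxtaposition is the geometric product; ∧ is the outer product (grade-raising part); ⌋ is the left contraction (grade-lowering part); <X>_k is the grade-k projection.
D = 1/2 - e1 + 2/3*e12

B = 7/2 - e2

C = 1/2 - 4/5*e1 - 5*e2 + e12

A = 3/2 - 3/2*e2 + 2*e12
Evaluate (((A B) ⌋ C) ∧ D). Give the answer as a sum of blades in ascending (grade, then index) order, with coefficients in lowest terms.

step 1: 15/4 + 2*e1 - 27/4*e2 + 7*e12
step 2: -1059/40 - 39/4*e1 - 67/4*e2 + 15/4*e12
step 3: -1059/80 + 108/5*e1 - 67/8*e2 - 1301/40*e12
Answer: -1059/80 + 108/5*e1 - 67/8*e2 - 1301/40*e12


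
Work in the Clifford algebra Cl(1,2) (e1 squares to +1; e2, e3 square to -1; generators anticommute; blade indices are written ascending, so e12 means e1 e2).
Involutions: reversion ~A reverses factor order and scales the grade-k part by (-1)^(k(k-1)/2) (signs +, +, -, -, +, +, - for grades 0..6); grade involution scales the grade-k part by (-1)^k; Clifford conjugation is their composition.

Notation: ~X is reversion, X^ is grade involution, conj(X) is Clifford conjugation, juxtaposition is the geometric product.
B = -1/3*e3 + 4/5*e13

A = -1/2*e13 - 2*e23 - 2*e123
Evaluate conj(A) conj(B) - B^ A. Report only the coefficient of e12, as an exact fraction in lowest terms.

first term: -2/5 - 1/6*e1 - 34/15*e2 + 34/15*e12
second term: -2/5 - 1/6*e1 + 14/15*e2 - 14/15*e12
Answer: 16/5


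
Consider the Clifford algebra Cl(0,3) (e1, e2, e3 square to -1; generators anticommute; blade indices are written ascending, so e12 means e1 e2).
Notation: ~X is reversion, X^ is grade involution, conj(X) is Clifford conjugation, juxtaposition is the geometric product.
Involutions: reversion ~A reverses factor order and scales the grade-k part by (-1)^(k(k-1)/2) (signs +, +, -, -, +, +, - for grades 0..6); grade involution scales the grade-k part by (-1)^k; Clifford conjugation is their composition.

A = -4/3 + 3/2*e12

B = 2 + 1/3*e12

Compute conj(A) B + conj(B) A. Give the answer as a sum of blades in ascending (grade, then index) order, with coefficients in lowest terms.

first term: -13/6 - 31/9*e12
second term: -13/6 + 31/9*e12
Answer: -13/3
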